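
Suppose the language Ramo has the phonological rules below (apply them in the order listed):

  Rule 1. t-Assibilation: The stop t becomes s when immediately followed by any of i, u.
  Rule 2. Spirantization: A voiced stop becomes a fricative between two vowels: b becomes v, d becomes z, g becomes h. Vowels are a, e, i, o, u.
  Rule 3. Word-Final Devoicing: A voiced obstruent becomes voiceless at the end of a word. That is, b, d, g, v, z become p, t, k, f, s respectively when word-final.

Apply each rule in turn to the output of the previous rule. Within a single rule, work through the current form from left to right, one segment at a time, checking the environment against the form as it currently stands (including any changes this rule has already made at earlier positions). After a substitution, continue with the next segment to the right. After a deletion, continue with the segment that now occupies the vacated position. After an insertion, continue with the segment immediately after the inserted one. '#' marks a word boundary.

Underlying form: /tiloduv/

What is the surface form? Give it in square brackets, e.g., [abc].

[silozuf]

Rule 1 t-Assibilation: [tiloduv] → [siloduv]
Rule 2 Spirantization: [siloduv] → [silozuv]
Rule 3 Word-Final Devoicing: [silozuv] → [silozuf]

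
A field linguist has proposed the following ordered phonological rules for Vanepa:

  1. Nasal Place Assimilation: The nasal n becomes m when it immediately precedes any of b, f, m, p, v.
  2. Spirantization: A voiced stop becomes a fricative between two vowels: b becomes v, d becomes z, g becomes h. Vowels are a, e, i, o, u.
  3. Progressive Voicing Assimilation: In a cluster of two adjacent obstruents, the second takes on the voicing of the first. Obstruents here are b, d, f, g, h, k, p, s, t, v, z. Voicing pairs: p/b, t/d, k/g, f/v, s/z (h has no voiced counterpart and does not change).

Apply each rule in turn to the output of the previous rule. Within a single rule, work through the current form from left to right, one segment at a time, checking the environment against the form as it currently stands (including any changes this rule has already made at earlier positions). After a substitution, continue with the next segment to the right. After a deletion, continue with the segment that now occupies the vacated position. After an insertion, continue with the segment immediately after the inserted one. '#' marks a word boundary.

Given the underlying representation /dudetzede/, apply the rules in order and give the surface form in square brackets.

[duzetseze]

1 Nasal Place Assimilation: no change — [dudetzede]
2 Spirantization: [dudetzede] → [duzetzeze]
3 Progressive Voicing Assimilation: [duzetzeze] → [duzetseze]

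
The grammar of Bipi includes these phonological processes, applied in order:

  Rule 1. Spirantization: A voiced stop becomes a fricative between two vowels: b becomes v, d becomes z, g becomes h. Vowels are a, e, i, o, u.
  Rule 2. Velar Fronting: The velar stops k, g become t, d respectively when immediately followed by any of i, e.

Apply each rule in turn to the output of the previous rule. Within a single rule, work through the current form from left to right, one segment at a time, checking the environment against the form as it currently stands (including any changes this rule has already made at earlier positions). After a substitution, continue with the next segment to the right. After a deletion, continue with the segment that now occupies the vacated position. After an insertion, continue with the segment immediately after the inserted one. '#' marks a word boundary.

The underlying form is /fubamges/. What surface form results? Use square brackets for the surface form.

Rule 1 Spirantization: [fubamges] → [fuvamges]
Rule 2 Velar Fronting: [fuvamges] → [fuvamdes]

[fuvamdes]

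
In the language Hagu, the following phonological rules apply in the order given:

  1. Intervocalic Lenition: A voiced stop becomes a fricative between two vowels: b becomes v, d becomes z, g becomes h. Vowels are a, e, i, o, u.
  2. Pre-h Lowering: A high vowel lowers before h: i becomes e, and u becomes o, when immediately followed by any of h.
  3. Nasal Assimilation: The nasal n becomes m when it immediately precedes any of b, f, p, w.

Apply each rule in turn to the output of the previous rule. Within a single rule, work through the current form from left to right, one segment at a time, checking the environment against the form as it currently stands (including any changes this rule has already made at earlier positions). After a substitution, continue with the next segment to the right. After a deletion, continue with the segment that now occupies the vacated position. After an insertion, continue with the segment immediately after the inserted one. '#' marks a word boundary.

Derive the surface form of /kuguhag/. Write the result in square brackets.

1 Intervocalic Lenition: [kuguhag] → [kuhuhag]
2 Pre-h Lowering: [kuhuhag] → [kohohag]
3 Nasal Assimilation: no change — [kohohag]

[kohohag]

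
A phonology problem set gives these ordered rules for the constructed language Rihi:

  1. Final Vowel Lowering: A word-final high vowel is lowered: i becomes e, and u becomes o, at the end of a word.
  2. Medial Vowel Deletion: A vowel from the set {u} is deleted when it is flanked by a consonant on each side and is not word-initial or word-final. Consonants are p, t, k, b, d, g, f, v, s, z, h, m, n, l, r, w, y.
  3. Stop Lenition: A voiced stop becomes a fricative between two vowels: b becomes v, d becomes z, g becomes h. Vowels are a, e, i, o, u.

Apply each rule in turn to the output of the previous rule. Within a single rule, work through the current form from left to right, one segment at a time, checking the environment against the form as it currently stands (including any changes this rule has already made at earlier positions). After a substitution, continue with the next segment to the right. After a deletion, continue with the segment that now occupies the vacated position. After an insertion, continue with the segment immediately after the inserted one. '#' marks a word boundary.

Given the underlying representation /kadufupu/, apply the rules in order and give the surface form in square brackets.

[kadfpo]

1 Final Vowel Lowering: [kadufupu] → [kadufupo]
2 Medial Vowel Deletion: [kadufupo] → [kadfpo]
3 Stop Lenition: no change — [kadfpo]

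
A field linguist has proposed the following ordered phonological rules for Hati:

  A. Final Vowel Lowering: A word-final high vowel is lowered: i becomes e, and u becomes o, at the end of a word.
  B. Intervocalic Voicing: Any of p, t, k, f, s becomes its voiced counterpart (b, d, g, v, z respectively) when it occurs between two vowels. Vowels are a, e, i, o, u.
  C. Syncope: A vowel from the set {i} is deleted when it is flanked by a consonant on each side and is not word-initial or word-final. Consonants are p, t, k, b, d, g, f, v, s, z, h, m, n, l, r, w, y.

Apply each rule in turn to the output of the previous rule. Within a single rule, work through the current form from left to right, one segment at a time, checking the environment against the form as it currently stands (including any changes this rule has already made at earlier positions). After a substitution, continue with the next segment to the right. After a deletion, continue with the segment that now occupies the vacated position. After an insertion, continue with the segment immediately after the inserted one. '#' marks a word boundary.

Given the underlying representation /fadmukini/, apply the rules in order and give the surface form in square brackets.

A Final Vowel Lowering: [fadmukini] → [fadmukine]
B Intervocalic Voicing: [fadmukine] → [fadmugine]
C Syncope: [fadmugine] → [fadmugne]

[fadmugne]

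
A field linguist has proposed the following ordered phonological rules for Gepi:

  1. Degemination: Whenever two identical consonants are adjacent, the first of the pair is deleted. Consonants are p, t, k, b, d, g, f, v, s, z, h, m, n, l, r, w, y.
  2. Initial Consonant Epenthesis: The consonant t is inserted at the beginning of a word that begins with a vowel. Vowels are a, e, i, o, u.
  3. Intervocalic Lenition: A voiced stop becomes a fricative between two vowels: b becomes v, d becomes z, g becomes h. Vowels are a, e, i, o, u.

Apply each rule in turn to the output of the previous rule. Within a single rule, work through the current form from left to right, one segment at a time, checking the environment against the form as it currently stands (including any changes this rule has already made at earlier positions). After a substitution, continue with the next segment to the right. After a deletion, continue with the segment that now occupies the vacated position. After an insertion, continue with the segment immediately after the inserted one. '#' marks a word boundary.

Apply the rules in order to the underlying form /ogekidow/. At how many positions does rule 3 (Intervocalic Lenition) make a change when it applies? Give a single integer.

2

1 Degemination: no change — [ogekidow]
2 Initial Consonant Epenthesis: [ogekidow] → [togekidow]
3 Intervocalic Lenition: [togekidow] → [tohekizow]
Rule 3 changed 2 position(s).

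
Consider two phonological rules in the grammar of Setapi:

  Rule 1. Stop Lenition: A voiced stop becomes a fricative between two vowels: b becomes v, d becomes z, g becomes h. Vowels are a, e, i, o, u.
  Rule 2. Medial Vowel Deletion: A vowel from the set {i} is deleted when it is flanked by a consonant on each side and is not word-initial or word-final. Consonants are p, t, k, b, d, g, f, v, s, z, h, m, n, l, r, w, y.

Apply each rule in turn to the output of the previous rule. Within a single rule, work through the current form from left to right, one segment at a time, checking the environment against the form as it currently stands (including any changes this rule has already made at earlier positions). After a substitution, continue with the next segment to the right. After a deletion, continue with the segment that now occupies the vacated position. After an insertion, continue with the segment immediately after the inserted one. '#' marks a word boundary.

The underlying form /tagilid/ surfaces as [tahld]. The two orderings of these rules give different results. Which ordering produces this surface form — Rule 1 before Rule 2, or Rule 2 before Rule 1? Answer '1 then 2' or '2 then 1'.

Order 1 then 2:
  1 Stop Lenition: [tagilid] → [tahilid]
  2 Medial Vowel Deletion: [tahilid] → [tahld]
  result: [tahld]
Order 2 then 1:
  2 Medial Vowel Deletion: [tagilid] → [tagld]
  1 Stop Lenition: no change — [tagld]
  result: [tagld]

1 then 2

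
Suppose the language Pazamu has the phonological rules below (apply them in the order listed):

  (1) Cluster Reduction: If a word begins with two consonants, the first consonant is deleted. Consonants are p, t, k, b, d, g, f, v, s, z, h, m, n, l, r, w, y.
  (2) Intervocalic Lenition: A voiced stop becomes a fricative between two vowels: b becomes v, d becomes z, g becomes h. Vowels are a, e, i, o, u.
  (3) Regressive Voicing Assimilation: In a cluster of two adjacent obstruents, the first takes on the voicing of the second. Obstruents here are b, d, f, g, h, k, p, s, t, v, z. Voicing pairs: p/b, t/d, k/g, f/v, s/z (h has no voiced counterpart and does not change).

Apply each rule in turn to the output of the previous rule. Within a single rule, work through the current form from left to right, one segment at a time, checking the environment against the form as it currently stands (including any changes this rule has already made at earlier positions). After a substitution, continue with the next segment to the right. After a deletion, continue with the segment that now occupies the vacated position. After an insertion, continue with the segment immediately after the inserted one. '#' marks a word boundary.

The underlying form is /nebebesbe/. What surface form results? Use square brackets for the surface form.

[nevevezbe]

(1) Cluster Reduction: no change — [nebebesbe]
(2) Intervocalic Lenition: [nebebesbe] → [nevevesbe]
(3) Regressive Voicing Assimilation: [nevevesbe] → [nevevezbe]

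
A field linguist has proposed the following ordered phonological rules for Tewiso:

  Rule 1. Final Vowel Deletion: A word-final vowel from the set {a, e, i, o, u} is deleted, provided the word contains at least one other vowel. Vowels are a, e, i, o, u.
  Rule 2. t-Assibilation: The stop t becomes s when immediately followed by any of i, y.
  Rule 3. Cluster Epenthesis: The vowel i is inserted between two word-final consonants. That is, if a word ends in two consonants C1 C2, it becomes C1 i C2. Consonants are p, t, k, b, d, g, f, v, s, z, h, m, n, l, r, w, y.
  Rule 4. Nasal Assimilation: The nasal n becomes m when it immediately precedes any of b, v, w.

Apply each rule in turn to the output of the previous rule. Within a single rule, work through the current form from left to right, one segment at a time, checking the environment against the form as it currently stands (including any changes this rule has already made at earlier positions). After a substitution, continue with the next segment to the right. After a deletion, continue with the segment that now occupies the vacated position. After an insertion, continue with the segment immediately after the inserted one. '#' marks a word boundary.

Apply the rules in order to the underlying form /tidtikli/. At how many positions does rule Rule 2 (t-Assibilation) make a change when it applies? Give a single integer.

2

Rule 1 Final Vowel Deletion: [tidtikli] → [tidtikl]
Rule 2 t-Assibilation: [tidtikl] → [sidsikl]
Rule 3 Cluster Epenthesis: [sidsikl] → [sidsikil]
Rule 4 Nasal Assimilation: no change — [sidsikil]
Rule Rule 2 changed 2 position(s).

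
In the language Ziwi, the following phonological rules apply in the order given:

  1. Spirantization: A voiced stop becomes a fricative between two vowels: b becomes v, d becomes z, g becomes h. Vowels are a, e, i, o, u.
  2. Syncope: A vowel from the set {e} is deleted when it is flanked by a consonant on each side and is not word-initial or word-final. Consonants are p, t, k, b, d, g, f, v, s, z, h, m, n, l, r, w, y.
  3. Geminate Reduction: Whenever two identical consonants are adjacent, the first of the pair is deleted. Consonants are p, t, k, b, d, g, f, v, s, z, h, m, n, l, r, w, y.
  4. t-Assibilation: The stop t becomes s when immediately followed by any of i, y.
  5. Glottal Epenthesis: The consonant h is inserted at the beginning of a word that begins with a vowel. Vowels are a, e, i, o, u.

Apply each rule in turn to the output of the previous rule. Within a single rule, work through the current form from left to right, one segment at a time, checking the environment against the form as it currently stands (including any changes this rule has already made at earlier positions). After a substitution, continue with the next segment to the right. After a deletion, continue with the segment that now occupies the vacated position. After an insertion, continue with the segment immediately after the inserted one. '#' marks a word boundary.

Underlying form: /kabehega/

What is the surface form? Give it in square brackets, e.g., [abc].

[kavha]

1 Spirantization: [kabehega] → [kaveheha]
2 Syncope: [kaveheha] → [kavhha]
3 Geminate Reduction: [kavhha] → [kavha]
4 t-Assibilation: no change — [kavha]
5 Glottal Epenthesis: no change — [kavha]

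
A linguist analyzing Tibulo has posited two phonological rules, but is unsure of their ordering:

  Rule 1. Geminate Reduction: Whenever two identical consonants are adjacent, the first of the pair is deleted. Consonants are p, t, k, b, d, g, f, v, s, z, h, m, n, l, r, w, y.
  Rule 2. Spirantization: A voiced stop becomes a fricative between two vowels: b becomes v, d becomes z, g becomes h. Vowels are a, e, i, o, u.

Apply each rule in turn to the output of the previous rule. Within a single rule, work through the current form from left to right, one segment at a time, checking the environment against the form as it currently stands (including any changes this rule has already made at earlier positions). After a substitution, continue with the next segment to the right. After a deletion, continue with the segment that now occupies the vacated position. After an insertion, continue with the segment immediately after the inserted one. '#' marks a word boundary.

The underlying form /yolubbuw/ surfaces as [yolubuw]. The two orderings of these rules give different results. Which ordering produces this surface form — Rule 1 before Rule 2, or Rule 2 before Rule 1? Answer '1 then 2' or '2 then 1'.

Order 1 then 2:
  1 Geminate Reduction: [yolubbuw] → [yolubuw]
  2 Spirantization: [yolubuw] → [yoluvuw]
  result: [yoluvuw]
Order 2 then 1:
  2 Spirantization: no change — [yolubbuw]
  1 Geminate Reduction: [yolubbuw] → [yolubuw]
  result: [yolubuw]

2 then 1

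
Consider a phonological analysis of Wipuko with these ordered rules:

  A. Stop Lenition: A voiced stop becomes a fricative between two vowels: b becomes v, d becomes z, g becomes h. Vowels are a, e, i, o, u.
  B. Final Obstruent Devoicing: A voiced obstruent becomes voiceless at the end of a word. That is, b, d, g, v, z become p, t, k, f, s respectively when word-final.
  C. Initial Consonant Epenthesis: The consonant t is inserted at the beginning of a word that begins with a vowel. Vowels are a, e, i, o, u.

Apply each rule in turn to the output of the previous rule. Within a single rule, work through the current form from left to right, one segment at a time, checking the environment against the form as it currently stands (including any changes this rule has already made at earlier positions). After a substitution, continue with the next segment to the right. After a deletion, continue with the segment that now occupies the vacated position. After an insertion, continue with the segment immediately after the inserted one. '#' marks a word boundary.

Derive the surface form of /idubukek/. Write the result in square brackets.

[tizuvukek]

A Stop Lenition: [idubukek] → [izuvukek]
B Final Obstruent Devoicing: no change — [izuvukek]
C Initial Consonant Epenthesis: [izuvukek] → [tizuvukek]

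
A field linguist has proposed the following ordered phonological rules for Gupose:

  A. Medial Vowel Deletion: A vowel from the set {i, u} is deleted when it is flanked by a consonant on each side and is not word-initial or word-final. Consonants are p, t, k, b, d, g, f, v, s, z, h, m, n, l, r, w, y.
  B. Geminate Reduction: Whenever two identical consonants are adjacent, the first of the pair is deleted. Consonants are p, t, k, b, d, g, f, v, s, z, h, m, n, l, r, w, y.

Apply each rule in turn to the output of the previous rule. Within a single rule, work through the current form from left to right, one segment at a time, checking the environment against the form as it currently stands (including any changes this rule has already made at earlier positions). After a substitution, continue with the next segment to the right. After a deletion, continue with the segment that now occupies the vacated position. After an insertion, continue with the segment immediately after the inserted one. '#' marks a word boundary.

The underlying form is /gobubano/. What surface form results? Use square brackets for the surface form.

[gobano]

A Medial Vowel Deletion: [gobubano] → [gobbano]
B Geminate Reduction: [gobbano] → [gobano]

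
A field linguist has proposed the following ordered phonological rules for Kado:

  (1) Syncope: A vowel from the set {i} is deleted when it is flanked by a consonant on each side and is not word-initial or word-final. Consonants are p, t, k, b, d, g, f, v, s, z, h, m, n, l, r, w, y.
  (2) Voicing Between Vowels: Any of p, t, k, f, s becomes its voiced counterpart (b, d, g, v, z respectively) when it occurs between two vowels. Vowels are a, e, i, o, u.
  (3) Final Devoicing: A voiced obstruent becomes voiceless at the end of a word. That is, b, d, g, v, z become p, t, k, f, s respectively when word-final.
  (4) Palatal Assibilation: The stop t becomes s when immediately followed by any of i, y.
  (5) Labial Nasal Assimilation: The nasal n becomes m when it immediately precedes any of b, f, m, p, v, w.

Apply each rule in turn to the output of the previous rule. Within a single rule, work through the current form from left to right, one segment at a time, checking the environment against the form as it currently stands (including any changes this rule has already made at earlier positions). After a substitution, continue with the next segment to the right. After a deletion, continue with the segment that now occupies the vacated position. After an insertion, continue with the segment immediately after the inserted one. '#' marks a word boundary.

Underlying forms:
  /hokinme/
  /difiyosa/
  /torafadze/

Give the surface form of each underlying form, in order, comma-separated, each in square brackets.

[hokmme], [dfyoza], [toravadze]

/hokinme/:
  (1) Syncope: [hokinme] → [hoknme]
  (2) Voicing Between Vowels: no change — [hoknme]
  (3) Final Devoicing: no change — [hoknme]
  (4) Palatal Assibilation: no change — [hoknme]
  (5) Labial Nasal Assimilation: [hoknme] → [hokmme]
/difiyosa/:
  (1) Syncope: [difiyosa] → [dfyosa]
  (2) Voicing Between Vowels: [dfyosa] → [dfyoza]
  (3) Final Devoicing: no change — [dfyoza]
  (4) Palatal Assibilation: no change — [dfyoza]
  (5) Labial Nasal Assimilation: no change — [dfyoza]
/torafadze/:
  (1) Syncope: no change — [torafadze]
  (2) Voicing Between Vowels: [torafadze] → [toravadze]
  (3) Final Devoicing: no change — [toravadze]
  (4) Palatal Assibilation: no change — [toravadze]
  (5) Labial Nasal Assimilation: no change — [toravadze]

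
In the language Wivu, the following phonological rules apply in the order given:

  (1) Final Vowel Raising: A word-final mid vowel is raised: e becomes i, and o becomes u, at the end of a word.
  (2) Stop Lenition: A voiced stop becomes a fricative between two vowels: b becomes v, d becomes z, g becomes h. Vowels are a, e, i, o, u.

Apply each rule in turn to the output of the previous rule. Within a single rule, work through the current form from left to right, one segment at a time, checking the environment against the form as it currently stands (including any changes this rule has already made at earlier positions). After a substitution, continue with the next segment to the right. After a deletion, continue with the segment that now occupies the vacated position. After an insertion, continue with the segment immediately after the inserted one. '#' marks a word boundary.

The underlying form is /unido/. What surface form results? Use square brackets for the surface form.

[unizu]

(1) Final Vowel Raising: [unido] → [unidu]
(2) Stop Lenition: [unidu] → [unizu]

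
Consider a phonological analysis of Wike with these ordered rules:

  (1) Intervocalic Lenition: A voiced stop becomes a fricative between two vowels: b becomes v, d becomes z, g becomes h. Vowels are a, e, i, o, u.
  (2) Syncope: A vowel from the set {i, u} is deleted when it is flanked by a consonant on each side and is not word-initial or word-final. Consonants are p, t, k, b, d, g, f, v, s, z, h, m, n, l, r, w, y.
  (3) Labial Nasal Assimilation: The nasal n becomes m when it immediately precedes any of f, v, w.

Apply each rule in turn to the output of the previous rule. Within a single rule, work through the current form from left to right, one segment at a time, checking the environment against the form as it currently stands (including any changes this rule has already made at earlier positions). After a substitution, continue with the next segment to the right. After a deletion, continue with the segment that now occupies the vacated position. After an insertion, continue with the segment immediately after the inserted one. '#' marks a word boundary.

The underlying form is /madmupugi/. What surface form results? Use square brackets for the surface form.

[madmphi]

(1) Intervocalic Lenition: [madmupugi] → [madmupuhi]
(2) Syncope: [madmupuhi] → [madmphi]
(3) Labial Nasal Assimilation: no change — [madmphi]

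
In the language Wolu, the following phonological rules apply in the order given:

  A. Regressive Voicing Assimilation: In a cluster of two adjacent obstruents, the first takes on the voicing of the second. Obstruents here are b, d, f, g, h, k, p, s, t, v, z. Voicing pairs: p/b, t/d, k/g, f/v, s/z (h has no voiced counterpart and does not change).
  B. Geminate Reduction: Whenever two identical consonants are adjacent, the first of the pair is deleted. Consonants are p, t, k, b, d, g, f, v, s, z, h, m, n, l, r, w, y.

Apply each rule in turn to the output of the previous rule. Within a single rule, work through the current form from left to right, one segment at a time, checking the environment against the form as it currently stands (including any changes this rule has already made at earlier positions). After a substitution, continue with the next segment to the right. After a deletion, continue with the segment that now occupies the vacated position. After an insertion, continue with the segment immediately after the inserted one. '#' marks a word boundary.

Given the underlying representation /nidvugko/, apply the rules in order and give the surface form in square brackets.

[nidvuko]

A Regressive Voicing Assimilation: [nidvugko] → [nidvukko]
B Geminate Reduction: [nidvukko] → [nidvuko]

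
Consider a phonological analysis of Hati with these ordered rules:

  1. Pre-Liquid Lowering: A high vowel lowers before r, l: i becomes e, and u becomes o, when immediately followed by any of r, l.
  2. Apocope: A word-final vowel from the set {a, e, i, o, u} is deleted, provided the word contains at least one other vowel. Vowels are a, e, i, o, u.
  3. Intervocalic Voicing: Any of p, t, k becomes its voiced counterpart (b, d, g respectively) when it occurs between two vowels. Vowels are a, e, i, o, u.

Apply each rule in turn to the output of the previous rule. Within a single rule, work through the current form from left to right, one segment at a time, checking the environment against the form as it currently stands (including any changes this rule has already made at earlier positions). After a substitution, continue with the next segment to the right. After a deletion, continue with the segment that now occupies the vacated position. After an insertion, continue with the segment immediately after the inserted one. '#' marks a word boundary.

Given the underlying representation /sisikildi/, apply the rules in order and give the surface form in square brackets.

[sisigeld]

1 Pre-Liquid Lowering: [sisikildi] → [sisikeldi]
2 Apocope: [sisikeldi] → [sisikeld]
3 Intervocalic Voicing: [sisikeld] → [sisigeld]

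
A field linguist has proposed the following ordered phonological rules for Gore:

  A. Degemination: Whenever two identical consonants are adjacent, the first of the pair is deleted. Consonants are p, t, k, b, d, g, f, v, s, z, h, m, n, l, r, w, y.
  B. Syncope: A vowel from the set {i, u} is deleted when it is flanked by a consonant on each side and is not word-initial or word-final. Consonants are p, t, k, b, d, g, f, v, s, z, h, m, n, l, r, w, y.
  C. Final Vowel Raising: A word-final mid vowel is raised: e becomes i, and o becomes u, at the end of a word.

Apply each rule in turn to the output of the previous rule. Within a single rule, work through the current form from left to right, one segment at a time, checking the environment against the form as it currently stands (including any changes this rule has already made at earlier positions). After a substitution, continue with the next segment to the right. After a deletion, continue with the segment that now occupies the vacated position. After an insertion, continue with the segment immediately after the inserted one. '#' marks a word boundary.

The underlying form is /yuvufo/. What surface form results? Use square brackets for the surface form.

[yvfu]

A Degemination: no change — [yuvufo]
B Syncope: [yuvufo] → [yvfo]
C Final Vowel Raising: [yvfo] → [yvfu]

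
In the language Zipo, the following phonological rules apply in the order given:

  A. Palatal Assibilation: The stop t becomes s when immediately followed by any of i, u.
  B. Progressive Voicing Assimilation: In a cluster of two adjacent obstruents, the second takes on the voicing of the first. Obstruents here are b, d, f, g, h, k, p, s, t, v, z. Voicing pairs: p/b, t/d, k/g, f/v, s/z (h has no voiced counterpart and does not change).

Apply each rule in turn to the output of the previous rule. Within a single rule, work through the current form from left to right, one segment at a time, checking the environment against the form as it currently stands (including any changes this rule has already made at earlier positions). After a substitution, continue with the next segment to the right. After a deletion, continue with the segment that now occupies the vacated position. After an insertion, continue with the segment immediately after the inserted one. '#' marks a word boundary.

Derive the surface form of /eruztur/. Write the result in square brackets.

A Palatal Assibilation: [eruztur] → [eruzsur]
B Progressive Voicing Assimilation: [eruzsur] → [eruzzur]

[eruzzur]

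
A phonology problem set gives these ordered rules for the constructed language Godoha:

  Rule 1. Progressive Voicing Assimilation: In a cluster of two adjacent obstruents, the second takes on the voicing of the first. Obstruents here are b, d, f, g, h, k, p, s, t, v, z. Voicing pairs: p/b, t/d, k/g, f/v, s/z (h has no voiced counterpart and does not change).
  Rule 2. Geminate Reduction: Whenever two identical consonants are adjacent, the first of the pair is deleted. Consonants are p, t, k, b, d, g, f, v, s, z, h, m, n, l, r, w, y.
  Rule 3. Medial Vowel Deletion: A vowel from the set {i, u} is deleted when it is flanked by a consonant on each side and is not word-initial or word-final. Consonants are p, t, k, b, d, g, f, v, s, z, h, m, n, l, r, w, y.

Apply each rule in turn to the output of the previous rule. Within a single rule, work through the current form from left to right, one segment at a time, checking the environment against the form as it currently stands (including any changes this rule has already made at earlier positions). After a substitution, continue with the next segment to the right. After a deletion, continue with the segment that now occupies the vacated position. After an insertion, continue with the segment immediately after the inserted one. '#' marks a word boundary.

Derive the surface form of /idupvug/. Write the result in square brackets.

[idpfg]

Rule 1 Progressive Voicing Assimilation: [idupvug] → [idupfug]
Rule 2 Geminate Reduction: no change — [idupfug]
Rule 3 Medial Vowel Deletion: [idupfug] → [idpfg]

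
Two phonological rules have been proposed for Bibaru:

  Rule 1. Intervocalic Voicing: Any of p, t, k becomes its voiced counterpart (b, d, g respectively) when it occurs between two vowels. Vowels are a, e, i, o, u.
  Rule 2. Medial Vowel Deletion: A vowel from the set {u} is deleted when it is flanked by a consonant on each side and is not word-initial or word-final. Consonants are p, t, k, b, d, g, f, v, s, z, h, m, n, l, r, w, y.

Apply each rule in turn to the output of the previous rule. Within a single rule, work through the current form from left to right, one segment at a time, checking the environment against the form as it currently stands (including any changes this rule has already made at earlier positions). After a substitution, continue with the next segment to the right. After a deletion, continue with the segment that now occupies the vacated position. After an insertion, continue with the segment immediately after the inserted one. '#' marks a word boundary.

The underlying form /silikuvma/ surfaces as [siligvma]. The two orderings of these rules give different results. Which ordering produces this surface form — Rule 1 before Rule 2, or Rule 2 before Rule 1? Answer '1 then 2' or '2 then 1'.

1 then 2

Order 1 then 2:
  1 Intervocalic Voicing: [silikuvma] → [siliguvma]
  2 Medial Vowel Deletion: [siliguvma] → [siligvma]
  result: [siligvma]
Order 2 then 1:
  2 Medial Vowel Deletion: [silikuvma] → [silikvma]
  1 Intervocalic Voicing: no change — [silikvma]
  result: [silikvma]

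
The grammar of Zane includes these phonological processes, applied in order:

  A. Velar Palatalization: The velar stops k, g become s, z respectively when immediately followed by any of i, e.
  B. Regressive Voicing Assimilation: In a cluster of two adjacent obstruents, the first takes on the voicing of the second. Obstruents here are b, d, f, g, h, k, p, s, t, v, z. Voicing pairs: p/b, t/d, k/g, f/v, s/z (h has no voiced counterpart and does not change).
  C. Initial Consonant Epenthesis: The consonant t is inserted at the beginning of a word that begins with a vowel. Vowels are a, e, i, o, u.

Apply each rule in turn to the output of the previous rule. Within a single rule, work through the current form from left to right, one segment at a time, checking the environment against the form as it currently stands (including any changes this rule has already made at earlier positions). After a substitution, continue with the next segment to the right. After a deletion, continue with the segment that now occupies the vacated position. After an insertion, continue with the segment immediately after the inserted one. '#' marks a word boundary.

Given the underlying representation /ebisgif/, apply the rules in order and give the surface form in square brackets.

[tebizzif]

A Velar Palatalization: [ebisgif] → [ebiszif]
B Regressive Voicing Assimilation: [ebiszif] → [ebizzif]
C Initial Consonant Epenthesis: [ebizzif] → [tebizzif]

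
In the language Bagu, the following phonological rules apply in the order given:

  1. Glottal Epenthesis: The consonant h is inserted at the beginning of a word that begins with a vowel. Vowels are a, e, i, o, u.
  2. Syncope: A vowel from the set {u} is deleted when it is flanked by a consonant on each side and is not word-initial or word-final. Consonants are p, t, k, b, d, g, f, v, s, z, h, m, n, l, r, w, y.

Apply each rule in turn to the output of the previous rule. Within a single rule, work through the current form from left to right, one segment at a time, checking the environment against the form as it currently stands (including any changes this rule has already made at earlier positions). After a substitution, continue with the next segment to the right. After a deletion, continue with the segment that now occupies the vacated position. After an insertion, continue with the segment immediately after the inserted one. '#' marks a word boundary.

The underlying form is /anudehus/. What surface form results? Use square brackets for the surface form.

[handehs]

1 Glottal Epenthesis: [anudehus] → [hanudehus]
2 Syncope: [hanudehus] → [handehs]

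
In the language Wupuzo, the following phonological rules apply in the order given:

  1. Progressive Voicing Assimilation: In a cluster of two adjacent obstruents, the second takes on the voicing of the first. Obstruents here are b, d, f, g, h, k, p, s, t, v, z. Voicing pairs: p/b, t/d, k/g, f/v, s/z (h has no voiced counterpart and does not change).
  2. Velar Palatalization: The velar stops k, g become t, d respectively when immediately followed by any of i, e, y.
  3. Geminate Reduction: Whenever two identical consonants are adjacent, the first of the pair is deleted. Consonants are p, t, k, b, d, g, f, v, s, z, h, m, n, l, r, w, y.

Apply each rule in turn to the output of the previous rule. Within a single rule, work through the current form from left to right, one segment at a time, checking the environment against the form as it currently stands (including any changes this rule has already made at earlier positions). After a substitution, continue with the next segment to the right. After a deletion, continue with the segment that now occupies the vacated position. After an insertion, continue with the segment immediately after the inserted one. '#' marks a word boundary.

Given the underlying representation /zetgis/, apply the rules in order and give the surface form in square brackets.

1 Progressive Voicing Assimilation: [zetgis] → [zetkis]
2 Velar Palatalization: [zetkis] → [zettis]
3 Geminate Reduction: [zettis] → [zetis]

[zetis]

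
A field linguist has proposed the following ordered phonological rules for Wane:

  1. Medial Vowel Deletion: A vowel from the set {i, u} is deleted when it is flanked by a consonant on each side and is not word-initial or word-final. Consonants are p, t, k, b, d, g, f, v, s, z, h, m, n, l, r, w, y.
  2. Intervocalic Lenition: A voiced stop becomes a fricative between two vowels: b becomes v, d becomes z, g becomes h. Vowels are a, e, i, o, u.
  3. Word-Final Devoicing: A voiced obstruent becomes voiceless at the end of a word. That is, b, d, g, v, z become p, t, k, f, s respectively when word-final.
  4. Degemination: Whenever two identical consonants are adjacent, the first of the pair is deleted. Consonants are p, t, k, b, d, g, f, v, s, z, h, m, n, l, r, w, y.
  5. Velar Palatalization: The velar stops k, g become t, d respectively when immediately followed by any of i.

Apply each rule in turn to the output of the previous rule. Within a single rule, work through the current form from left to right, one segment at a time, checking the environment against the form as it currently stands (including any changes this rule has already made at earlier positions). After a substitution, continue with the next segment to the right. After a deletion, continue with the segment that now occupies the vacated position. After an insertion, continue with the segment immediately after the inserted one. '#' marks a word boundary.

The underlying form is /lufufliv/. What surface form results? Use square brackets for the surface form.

1 Medial Vowel Deletion: [lufufliv] → [lfflv]
2 Intervocalic Lenition: no change — [lfflv]
3 Word-Final Devoicing: [lfflv] → [lfflf]
4 Degemination: [lfflf] → [lflf]
5 Velar Palatalization: no change — [lflf]

[lflf]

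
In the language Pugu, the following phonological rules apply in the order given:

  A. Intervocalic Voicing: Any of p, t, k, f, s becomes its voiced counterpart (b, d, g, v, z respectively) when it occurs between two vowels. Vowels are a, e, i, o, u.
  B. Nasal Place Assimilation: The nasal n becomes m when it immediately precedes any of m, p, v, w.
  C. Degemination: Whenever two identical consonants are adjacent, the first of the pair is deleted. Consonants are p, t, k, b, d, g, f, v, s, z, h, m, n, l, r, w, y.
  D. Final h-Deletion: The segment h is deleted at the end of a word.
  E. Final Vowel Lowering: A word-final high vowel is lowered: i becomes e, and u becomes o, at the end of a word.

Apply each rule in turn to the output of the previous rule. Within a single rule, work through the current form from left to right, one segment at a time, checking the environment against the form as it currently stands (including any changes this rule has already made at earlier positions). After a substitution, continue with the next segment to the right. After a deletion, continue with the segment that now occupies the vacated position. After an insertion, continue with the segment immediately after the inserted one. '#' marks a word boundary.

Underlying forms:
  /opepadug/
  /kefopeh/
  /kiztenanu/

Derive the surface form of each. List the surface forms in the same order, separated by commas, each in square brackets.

[obebadug], [kevobe], [kiztenano]

/opepadug/:
  A Intervocalic Voicing: [opepadug] → [obebadug]
  B Nasal Place Assimilation: no change — [obebadug]
  C Degemination: no change — [obebadug]
  D Final h-Deletion: no change — [obebadug]
  E Final Vowel Lowering: no change — [obebadug]
/kefopeh/:
  A Intervocalic Voicing: [kefopeh] → [kevobeh]
  B Nasal Place Assimilation: no change — [kevobeh]
  C Degemination: no change — [kevobeh]
  D Final h-Deletion: [kevobeh] → [kevobe]
  E Final Vowel Lowering: no change — [kevobe]
/kiztenanu/:
  A Intervocalic Voicing: no change — [kiztenanu]
  B Nasal Place Assimilation: no change — [kiztenanu]
  C Degemination: no change — [kiztenanu]
  D Final h-Deletion: no change — [kiztenanu]
  E Final Vowel Lowering: [kiztenanu] → [kiztenano]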